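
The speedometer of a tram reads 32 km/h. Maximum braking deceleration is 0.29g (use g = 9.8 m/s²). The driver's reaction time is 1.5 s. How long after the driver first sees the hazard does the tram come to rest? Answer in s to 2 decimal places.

32 km/h ÷ 3.6 = 8.8889 m/s.
a = 0.29 × 9.8 = 2.842 m/s².
Braking time = v/a = 8.8889 / 2.842 = 3.128 s.
Total = 1.5 + 3.128 = 4.628 s.

Total time ≈ 4.63 s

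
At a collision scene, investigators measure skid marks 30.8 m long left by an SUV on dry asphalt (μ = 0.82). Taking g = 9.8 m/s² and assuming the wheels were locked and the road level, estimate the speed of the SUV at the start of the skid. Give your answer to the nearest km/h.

Initial speed ≈ 80 km/h

Deceleration a = μg = 0.82 × 9.8 = 8.036 m/s².
v = √(2a·d) = √(2 × 8.036 × 30.8) = √495.018 = 22.2490 m/s.
= 22.2490 × 3.6 = 80.096 km/h.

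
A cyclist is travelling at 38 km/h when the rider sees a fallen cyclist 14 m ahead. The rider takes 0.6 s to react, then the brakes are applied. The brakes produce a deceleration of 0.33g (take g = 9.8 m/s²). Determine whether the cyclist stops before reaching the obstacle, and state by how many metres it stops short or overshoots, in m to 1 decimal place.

38 km/h ÷ 3.6 = 10.5556 m/s.
a = 0.33 × 9.8 = 3.234 m/s².
Reaction distance = 10.5556 × 0.6 = 6.333 m.
Braking distance = v²/(2a) = 111.421 / 6.468 = 17.226 m.
Total stopping distance = 6.333 + 17.226 = 23.559 m, vs 14 m available — it cannot stop in time and overshoots by 23.559 − 14 = 9.559 m.

No — it overshoots by 9.6 m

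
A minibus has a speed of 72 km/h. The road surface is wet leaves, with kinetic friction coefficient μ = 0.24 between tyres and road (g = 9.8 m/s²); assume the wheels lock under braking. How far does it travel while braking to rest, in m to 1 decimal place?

72 km/h ÷ 3.6 = 20.0000 m/s.
a = μg = 0.24 × 9.8 = 2.352 m/s².
Braking distance = v²/(2a) = 20.0000² / (2 × 2.352) = 400.000 / 4.704 = 85.034 m.

Braking distance ≈ 85.0 m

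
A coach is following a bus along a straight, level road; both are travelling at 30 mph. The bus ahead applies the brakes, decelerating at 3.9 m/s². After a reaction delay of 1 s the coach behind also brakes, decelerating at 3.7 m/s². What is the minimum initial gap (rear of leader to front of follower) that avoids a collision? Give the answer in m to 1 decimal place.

30 mph × 0.44704 = 13.4112 m/s.
Leader travels v²/(2a_L) = 179.860 / 7.800 = 23.059 m before stopping.
Follower covers v·t_r = 13.4112 × 1 = 13.411 m while reacting, then v²/(2a_F) = 179.860 / 7.400 = 24.305 m while braking, for a total of 13.411 + 24.305 = 37.716 m.
Since a_F ≤ a_L and the follower starts braking later, the follower is never slower than the leader, so the closest approach is when both have stopped.
Minimum gap = 37.716 − 23.059 = 14.657 m.

Minimum gap ≈ 14.7 m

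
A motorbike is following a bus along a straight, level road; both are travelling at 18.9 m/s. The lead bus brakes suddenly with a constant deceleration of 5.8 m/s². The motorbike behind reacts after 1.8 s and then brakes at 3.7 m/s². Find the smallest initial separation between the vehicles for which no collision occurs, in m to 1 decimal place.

Leader travels v²/(2a_L) = 357.210 / 11.600 = 30.794 m before stopping.
Follower covers v·t_r = 18.9000 × 1.8 = 34.020 m while reacting, then v²/(2a_F) = 357.210 / 7.400 = 48.272 m while braking, for a total of 34.020 + 48.272 = 82.292 m.
Since a_F ≤ a_L and the follower starts braking later, the follower is never slower than the leader, so the closest approach is when both have stopped.
Minimum gap = 82.292 − 30.794 = 51.498 m.

Minimum gap ≈ 51.5 m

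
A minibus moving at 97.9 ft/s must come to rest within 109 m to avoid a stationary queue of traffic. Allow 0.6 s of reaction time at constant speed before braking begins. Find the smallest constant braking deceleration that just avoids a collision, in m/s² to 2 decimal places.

97.9 ft/s × 0.3048 = 29.8399 m/s.
Distance covered during reaction = 29.8399 × 0.6 = 17.904 m.
Distance available for braking: 109 − 17.904 = 91.096 m.
v² = 2a·d ⇒ a = v²/(2d) = 29.8399² / (2 × 91.096) = 890.420 / 182.192 = 4.8873 m/s².

Required deceleration ≈ 4.89 m/s²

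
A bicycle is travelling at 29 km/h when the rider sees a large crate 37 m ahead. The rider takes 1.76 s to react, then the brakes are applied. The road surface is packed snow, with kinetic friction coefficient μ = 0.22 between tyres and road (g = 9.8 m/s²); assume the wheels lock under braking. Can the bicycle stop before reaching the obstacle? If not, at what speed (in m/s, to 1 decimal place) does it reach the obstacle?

29 km/h ÷ 3.6 = 8.0556 m/s.
a = μg = 0.22 × 9.8 = 2.156 m/s².
Reaction distance = 8.0556 × 1.76 = 14.178 m.
Braking distance = v²/(2a) = 64.893 / 4.312 = 15.049 m.
Total stopping distance = 14.178 + 15.049 = 29.227 m, vs 37 m available — it stops with 37 − 29.227 = 7.773 m to spare.

Yes — it stops about 7.8 m short of the obstacle, so it never reaches it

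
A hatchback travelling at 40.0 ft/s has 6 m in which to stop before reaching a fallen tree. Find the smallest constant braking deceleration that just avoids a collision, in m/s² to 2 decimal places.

40 ft/s × 0.3048 = 12.1920 m/s.
v² = 2a·d ⇒ a = v²/(2d) = 12.1920² / (2 × 6.000) = 148.645 / 12.000 = 12.3871 m/s².

Required deceleration ≈ 12.39 m/s²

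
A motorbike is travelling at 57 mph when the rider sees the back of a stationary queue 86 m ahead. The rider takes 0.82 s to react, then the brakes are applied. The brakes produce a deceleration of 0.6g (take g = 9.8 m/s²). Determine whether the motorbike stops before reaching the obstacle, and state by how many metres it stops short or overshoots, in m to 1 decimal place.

57 mph × 0.44704 = 25.4813 m/s.
a = 0.6 × 9.8 = 5.880 m/s².
Reaction distance = 25.4813 × 0.82 = 20.895 m.
Braking distance = v²/(2a) = 649.297 / 11.760 = 55.212 m.
Total stopping distance = 20.895 + 55.212 = 76.107 m, vs 86 m available — it stops with 86 − 76.107 = 9.893 m to spare.

Yes — it stops 9.9 m short of the obstacle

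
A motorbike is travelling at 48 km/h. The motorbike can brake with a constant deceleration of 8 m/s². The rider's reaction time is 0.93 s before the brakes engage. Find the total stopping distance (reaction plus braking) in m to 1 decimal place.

48 km/h ÷ 3.6 = 13.3333 m/s.
Reaction distance = v·t_r = 13.3333 × 0.93 = 12.400 m.
Braking distance = v²/(2a) = 13.3333² / (2 × 8.000) = 177.777 / 16.000 = 11.111 m.
Total = 12.400 + 11.111 = 23.511 m.

Total stopping distance ≈ 23.5 m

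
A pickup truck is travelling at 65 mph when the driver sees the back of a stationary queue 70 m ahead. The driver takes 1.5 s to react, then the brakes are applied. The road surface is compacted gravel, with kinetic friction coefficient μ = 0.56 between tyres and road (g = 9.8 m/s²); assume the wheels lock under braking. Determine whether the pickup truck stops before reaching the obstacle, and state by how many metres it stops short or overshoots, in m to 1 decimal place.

65 mph × 0.44704 = 29.0576 m/s.
a = μg = 0.56 × 9.8 = 5.488 m/s².
Reaction distance = 29.0576 × 1.5 = 43.586 m.
Braking distance = v²/(2a) = 844.344 / 10.976 = 76.926 m.
Total stopping distance = 43.586 + 76.926 = 120.512 m, vs 70 m available — it cannot stop in time and overshoots by 120.512 − 70 = 50.512 m.

No — it overshoots by 50.5 m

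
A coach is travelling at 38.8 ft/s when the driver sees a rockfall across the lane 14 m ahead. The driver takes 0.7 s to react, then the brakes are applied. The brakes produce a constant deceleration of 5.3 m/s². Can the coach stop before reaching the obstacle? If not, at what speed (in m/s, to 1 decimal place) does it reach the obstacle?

No — it strikes the obstacle at 8.9 m/s

38.8 ft/s × 0.3048 = 11.8262 m/s.
Reaction distance = 11.8262 × 0.7 = 8.278 m.
Braking distance needed to stop: v²/(2a) = 139.859 / 10.600 = 13.194 m, so total needed = 8.278 + 13.194 = 21.472 m > 14 m — it cannot stop.
Distance remaining when braking begins: 14 − 8.278 = 5.722 m.
v² = v₀² − 2a·d = 139.859 − 2 × 5.300 × 5.722 = 79.206 m²/s².
v = √79.206 = 8.900 m/s.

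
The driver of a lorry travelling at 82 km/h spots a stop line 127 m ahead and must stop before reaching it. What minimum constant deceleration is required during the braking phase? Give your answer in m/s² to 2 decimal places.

Required deceleration ≈ 2.04 m/s²

82 km/h ÷ 3.6 = 22.7778 m/s.
v² = 2a·d ⇒ a = v²/(2d) = 22.7778² / (2 × 127.000) = 518.828 / 254.000 = 2.0426 m/s².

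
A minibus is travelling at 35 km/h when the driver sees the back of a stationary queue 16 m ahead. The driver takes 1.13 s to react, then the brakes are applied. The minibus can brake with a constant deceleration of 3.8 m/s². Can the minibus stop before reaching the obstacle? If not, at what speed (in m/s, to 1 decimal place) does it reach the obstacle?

35 km/h ÷ 3.6 = 9.7222 m/s.
Reaction distance = 9.7222 × 1.13 = 10.986 m.
Braking distance needed to stop: v²/(2a) = 94.521 / 7.600 = 12.437 m, so total needed = 10.986 + 12.437 = 23.423 m > 16 m — it cannot stop.
Distance remaining when braking begins: 16 − 10.986 = 5.014 m.
v² = v₀² − 2a·d = 94.521 − 2 × 3.800 × 5.014 = 56.415 m²/s².
v = √56.415 = 7.511 m/s.

No — it strikes the obstacle at 7.5 m/s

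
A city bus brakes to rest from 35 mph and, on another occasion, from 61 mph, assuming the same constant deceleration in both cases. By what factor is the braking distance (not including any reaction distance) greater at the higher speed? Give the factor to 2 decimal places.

Braking distance d = v²/(2a), so with a fixed, d ∝ v².
Factor = (61/35)² = 1.7429² = 3.0377.

Factor ≈ 3.04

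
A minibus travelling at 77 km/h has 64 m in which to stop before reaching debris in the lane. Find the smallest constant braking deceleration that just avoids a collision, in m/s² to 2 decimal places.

Required deceleration ≈ 3.57 m/s²

77 km/h ÷ 3.6 = 21.3889 m/s.
v² = 2a·d ⇒ a = v²/(2d) = 21.3889² / (2 × 64.000) = 457.485 / 128.000 = 3.5741 m/s².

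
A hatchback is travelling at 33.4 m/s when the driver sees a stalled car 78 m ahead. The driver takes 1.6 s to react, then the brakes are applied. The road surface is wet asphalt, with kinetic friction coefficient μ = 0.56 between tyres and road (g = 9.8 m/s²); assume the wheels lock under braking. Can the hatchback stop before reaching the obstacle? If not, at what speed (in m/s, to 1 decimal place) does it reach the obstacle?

a = μg = 0.56 × 9.8 = 5.488 m/s².
Reaction distance = 33.4000 × 1.6 = 53.440 m.
Braking distance needed to stop: v²/(2a) = 1115.560 / 10.976 = 101.636 m, so total needed = 53.440 + 101.636 = 155.076 m > 78 m — it cannot stop.
Distance remaining when braking begins: 78 − 53.440 = 24.560 m.
v² = v₀² − 2a·d = 1115.560 − 2 × 5.488 × 24.560 = 845.989 m²/s².
v = √845.989 = 29.086 m/s.

No — it strikes the obstacle at 29.1 m/s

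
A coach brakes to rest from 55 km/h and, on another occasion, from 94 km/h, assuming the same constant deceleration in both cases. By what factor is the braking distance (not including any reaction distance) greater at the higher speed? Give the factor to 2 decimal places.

Factor ≈ 2.92

Braking distance d = v²/(2a), so with a fixed, d ∝ v².
Factor = (94/55)² = 1.7091² = 2.9210.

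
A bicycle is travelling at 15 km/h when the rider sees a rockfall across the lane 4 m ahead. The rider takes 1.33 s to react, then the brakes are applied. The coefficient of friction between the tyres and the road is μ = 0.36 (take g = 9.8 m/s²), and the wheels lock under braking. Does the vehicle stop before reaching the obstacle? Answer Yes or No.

No

15 km/h ÷ 3.6 = 4.1667 m/s.
a = μg = 0.36 × 9.8 = 3.528 m/s².
Reaction distance = 4.1667 × 1.33 = 5.542 m.
Braking distance = v²/(2a) = 17.361 / 7.056 = 2.460 m.
Total stopping distance = 5.542 + 2.460 = 8.002 m, vs 4 m available — it cannot stop in time and overshoots by 8.002 − 4 = 4.002 m.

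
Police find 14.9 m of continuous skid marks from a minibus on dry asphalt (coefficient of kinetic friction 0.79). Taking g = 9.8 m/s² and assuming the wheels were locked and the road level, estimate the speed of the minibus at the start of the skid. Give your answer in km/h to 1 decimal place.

Initial speed ≈ 54.7 km/h

Deceleration a = μg = 0.79 × 9.8 = 7.742 m/s².
v = √(2a·d) = √(2 × 7.742 × 14.9) = √230.712 = 15.1892 m/s.
= 15.1892 × 3.6 = 54.681 km/h.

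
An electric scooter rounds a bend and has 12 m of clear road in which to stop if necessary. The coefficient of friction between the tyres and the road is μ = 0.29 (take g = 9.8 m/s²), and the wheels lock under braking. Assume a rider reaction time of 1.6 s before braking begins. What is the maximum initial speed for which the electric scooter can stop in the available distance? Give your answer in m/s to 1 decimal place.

Maximum speed ≈ 4.9 m/s

a = μg = 0.29 × 9.8 = 2.842 m/s².
Stopping distance: v·t_r + v²/(2a) = 12 with t_r = 1.6 s and a = 2.842 m/s².
So v² + 9.094 v − 68.21 = 0.
Positive root: v = −a·t_r + √((a·t_r)² + 2a·d) = −4.547 + √(20.675 + 68.21) = 4.8809 m/s.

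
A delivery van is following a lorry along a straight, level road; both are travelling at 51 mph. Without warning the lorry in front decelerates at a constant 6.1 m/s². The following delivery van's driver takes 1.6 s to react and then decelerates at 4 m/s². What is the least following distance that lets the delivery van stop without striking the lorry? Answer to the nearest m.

51 mph × 0.44704 = 22.7990 m/s.
Leader travels v²/(2a_L) = 519.794 / 12.200 = 42.606 m before stopping.
Follower covers v·t_r = 22.7990 × 1.6 = 36.478 m while reacting, then v²/(2a_F) = 519.794 / 8.000 = 64.974 m while braking, for a total of 36.478 + 64.974 = 101.452 m.
Since a_F ≤ a_L and the follower starts braking later, the follower is never slower than the leader, so the closest approach is when both have stopped.
Minimum gap = 101.452 − 42.606 = 58.846 m.

Minimum gap ≈ 59 m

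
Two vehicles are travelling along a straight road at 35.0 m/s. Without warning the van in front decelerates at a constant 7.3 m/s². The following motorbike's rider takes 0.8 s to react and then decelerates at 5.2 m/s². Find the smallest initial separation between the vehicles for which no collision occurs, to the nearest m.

Leader travels v²/(2a_L) = 1225.000 / 14.600 = 83.904 m before stopping.
Follower covers v·t_r = 35.0000 × 0.8 = 28.000 m while reacting, then v²/(2a_F) = 1225.000 / 10.400 = 117.788 m while braking, for a total of 28.000 + 117.788 = 145.788 m.
Since a_F ≤ a_L and the follower starts braking later, the follower is never slower than the leader, so the closest approach is when both have stopped.
Minimum gap = 145.788 − 83.904 = 61.884 m.

Minimum gap ≈ 62 m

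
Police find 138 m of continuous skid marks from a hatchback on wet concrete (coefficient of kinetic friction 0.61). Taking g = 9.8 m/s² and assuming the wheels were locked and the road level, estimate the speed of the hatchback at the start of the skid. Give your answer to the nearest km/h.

Deceleration a = μg = 0.61 × 9.8 = 5.978 m/s².
v = √(2a·d) = √(2 × 5.978 × 138) = √1649.928 = 40.6193 m/s.
= 40.6193 × 3.6 = 146.229 km/h.

Initial speed ≈ 146 km/h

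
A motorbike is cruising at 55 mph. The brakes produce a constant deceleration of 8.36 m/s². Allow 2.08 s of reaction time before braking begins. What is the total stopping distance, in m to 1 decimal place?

55 mph × 0.44704 = 24.5872 m/s.
Reaction distance = v·t_r = 24.5872 × 2.08 = 51.141 m.
Braking distance = v²/(2a) = 24.5872² / (2 × 8.360) = 604.530 / 16.720 = 36.156 m.
Total = 51.141 + 36.156 = 87.297 m.

Total stopping distance ≈ 87.3 m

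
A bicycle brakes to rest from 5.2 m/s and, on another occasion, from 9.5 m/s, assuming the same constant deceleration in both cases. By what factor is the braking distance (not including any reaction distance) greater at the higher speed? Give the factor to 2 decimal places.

Braking distance d = v²/(2a), so with a fixed, d ∝ v².
Factor = (9.5/5.2)² = 1.8269² = 3.3376.

Factor ≈ 3.34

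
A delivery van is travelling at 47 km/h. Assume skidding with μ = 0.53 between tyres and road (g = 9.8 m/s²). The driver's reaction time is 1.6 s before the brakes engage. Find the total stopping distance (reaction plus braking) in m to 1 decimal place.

Total stopping distance ≈ 37.3 m

47 km/h ÷ 3.6 = 13.0556 m/s.
a = μg = 0.53 × 9.8 = 5.194 m/s².
Reaction distance = v·t_r = 13.0556 × 1.6 = 20.889 m.
Braking distance = v²/(2a) = 13.0556² / (2 × 5.194) = 170.449 / 10.388 = 16.408 m.
Total = 20.889 + 16.408 = 37.297 m.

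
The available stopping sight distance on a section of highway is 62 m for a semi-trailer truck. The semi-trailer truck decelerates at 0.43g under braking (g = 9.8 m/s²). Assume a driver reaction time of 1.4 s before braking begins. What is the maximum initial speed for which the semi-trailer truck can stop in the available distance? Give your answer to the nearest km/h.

Maximum speed ≈ 64 km/h

a = 0.43 × 9.8 = 4.214 m/s².
Stopping distance: v·t_r + v²/(2a) = 62 with t_r = 1.4 s and a = 4.214 m/s².
So v² + 11.799 v − 522.54 = 0.
Positive root: v = −a·t_r + √((a·t_r)² + 2a·d) = −5.900 + √(34.810 + 522.54) = 17.7083 m/s.
17.7083 m/s × 3.6 = 63.750 km/h.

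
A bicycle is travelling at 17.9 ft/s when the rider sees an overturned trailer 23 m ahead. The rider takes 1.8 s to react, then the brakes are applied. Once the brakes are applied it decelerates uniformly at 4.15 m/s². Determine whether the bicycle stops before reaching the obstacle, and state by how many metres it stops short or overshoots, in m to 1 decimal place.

Yes — it stops 9.6 m short of the obstacle

17.9 ft/s × 0.3048 = 5.4559 m/s.
Reaction distance = 5.4559 × 1.8 = 9.821 m.
Braking distance = v²/(2a) = 29.767 / 8.300 = 3.586 m.
Total stopping distance = 9.821 + 3.586 = 13.407 m, vs 23 m available — it stops with 23 − 13.407 = 9.593 m to spare.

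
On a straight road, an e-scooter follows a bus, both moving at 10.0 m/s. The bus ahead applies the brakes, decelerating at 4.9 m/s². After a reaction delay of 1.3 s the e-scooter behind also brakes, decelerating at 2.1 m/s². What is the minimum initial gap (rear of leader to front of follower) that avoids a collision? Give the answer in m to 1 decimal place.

Minimum gap ≈ 26.6 m

Leader travels v²/(2a_L) = 100.000 / 9.800 = 10.204 m before stopping.
Follower covers v·t_r = 10.0000 × 1.3 = 13.000 m while reacting, then v²/(2a_F) = 100.000 / 4.200 = 23.810 m while braking, for a total of 13.000 + 23.810 = 36.810 m.
Since a_F ≤ a_L and the follower starts braking later, the follower is never slower than the leader, so the closest approach is when both have stopped.
Minimum gap = 36.810 − 10.204 = 26.606 m.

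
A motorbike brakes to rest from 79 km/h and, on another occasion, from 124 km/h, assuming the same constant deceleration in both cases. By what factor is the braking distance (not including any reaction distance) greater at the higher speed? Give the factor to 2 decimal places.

Braking distance d = v²/(2a), so with a fixed, d ∝ v².
Factor = (124/79)² = 1.5696² = 2.4636.

Factor ≈ 2.46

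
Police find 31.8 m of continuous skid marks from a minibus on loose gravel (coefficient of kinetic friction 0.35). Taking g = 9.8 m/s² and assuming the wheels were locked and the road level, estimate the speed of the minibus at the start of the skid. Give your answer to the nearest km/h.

Deceleration a = μg = 0.35 × 9.8 = 3.430 m/s².
v = √(2a·d) = √(2 × 3.430 × 31.8) = √218.148 = 14.7698 m/s.
= 14.7698 × 3.6 = 53.171 km/h.

Initial speed ≈ 53 km/h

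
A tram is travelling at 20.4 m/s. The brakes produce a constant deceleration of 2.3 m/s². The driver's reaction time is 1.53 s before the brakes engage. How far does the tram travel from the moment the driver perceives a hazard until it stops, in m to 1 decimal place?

Total stopping distance ≈ 121.7 m

Reaction distance = v·t_r = 20.4000 × 1.53 = 31.212 m.
Braking distance = v²/(2a) = 20.4000² / (2 × 2.300) = 416.160 / 4.600 = 90.470 m.
Total = 31.212 + 90.470 = 121.682 m.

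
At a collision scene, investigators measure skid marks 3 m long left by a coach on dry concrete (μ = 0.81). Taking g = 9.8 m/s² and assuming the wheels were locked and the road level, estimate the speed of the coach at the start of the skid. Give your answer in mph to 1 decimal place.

Deceleration a = μg = 0.81 × 9.8 = 7.938 m/s².
v = √(2a·d) = √(2 × 7.938 × 3) = √47.628 = 6.9013 m/s.
= 6.9013 ÷ 0.44704 = 15.438 mph.

Initial speed ≈ 15.4 mph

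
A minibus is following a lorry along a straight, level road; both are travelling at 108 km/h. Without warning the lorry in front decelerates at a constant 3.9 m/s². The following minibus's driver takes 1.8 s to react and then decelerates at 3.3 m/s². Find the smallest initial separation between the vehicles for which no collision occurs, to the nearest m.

Minimum gap ≈ 75 m

108 km/h ÷ 3.6 = 30.0000 m/s.
Leader travels v²/(2a_L) = 900.000 / 7.800 = 115.385 m before stopping.
Follower covers v·t_r = 30.0000 × 1.8 = 54.000 m while reacting, then v²/(2a_F) = 900.000 / 6.600 = 136.364 m while braking, for a total of 54.000 + 136.364 = 190.364 m.
Since a_F ≤ a_L and the follower starts braking later, the follower is never slower than the leader, so the closest approach is when both have stopped.
Minimum gap = 190.364 − 115.385 = 74.979 m.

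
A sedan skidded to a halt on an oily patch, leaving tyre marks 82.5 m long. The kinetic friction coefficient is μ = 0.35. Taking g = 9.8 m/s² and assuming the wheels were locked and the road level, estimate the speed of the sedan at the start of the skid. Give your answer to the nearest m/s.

Initial speed ≈ 24 m/s

Deceleration a = μg = 0.35 × 9.8 = 3.430 m/s².
v = √(2a·d) = √(2 × 3.430 × 82.5) = √565.950 = 23.7897 m/s.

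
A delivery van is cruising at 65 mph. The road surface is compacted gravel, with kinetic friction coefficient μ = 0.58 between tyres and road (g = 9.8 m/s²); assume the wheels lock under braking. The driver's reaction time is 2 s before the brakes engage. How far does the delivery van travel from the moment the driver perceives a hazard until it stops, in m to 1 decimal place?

65 mph × 0.44704 = 29.0576 m/s.
a = μg = 0.58 × 9.8 = 5.684 m/s².
Reaction distance = v·t_r = 29.0576 × 2 = 58.115 m.
Braking distance = v²/(2a) = 29.0576² / (2 × 5.684) = 844.344 / 11.368 = 74.274 m.
Total = 58.115 + 74.274 = 132.389 m.

Total stopping distance ≈ 132.4 m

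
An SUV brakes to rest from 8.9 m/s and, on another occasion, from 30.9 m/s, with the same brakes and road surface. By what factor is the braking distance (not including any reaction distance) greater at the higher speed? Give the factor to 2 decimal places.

Factor ≈ 12.05

Braking distance d = v²/(2a), so with a fixed, d ∝ v².
Factor = (30.9/8.9)² = 3.4719² = 12.0541.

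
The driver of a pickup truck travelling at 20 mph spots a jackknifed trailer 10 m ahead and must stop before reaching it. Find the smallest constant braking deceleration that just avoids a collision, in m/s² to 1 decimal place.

Required deceleration ≈ 4.0 m/s²

20 mph × 0.44704 = 8.9408 m/s.
v² = 2a·d ⇒ a = v²/(2d) = 8.9408² / (2 × 10.000) = 79.938 / 20.000 = 3.9969 m/s².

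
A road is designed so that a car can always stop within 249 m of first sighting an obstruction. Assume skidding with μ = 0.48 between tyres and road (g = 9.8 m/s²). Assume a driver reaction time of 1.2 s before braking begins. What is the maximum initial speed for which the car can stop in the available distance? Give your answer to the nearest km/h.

a = μg = 0.48 × 9.8 = 4.704 m/s².
Stopping distance: v·t_r + v²/(2a) = 249 with t_r = 1.2 s and a = 4.704 m/s².
So v² + 11.290 v − 2342.59 = 0.
Positive root: v = −a·t_r + √((a·t_r)² + 2a·d) = −5.645 + √(31.866 + 2342.59) = 43.0834 m/s.
43.0834 m/s × 3.6 = 155.100 km/h.

Maximum speed ≈ 155 km/h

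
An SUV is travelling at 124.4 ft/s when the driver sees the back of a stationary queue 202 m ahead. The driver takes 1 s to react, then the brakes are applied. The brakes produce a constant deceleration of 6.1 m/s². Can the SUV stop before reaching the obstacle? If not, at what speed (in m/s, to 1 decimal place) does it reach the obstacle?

124.4 ft/s × 0.3048 = 37.9171 m/s.
Reaction distance = 37.9171 × 1 = 37.917 m.
Braking distance = v²/(2a) = 1437.706 / 12.200 = 117.845 m.
Total stopping distance = 37.917 + 117.845 = 155.762 m, vs 202 m available — it stops with 202 − 155.762 = 46.238 m to spare.

Yes — it stops about 46.2 m short of the obstacle, so it never reaches it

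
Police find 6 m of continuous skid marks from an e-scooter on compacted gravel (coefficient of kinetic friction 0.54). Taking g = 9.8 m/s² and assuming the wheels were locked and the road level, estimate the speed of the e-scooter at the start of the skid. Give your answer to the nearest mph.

Deceleration a = μg = 0.54 × 9.8 = 5.292 m/s².
v = √(2a·d) = √(2 × 5.292 × 6) = √63.504 = 7.9689 m/s.
= 7.9689 ÷ 0.44704 = 17.826 mph.

Initial speed ≈ 18 mph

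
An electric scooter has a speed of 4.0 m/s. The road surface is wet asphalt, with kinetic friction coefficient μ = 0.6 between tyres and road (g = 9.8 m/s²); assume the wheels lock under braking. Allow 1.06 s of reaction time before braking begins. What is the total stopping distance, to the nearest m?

a = μg = 0.6 × 9.8 = 5.880 m/s².
Reaction distance = v·t_r = 4.0000 × 1.06 = 4.240 m.
Braking distance = v²/(2a) = 4.0000² / (2 × 5.880) = 16.000 / 11.760 = 1.361 m.
Total = 4.240 + 1.361 = 5.601 m.

Total stopping distance ≈ 6 m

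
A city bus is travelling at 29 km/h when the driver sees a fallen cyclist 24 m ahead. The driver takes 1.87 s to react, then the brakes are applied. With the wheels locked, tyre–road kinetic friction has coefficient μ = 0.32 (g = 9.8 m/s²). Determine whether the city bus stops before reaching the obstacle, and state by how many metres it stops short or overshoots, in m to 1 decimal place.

No — it overshoots by 1.4 m

29 km/h ÷ 3.6 = 8.0556 m/s.
a = μg = 0.32 × 9.8 = 3.136 m/s².
Reaction distance = 8.0556 × 1.87 = 15.064 m.
Braking distance = v²/(2a) = 64.893 / 6.272 = 10.346 m.
Total stopping distance = 15.064 + 10.346 = 25.410 m, vs 24 m available — it cannot stop in time and overshoots by 25.410 − 24 = 1.410 m.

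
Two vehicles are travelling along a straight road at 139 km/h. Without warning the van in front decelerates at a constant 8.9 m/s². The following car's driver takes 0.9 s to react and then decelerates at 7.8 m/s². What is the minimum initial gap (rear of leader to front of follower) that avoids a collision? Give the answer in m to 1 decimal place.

Minimum gap ≈ 46.6 m

139 km/h ÷ 3.6 = 38.6111 m/s.
Leader travels v²/(2a_L) = 1490.817 / 17.800 = 83.754 m before stopping.
Follower covers v·t_r = 38.6111 × 0.9 = 34.750 m while reacting, then v²/(2a_F) = 1490.817 / 15.600 = 95.565 m while braking, for a total of 34.750 + 95.565 = 130.315 m.
Since a_F ≤ a_L and the follower starts braking later, the follower is never slower than the leader, so the closest approach is when both have stopped.
Minimum gap = 130.315 − 83.754 = 46.561 m.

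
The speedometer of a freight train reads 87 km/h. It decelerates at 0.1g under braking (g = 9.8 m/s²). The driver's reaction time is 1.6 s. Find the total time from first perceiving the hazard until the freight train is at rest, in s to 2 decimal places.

Total time ≈ 26.26 s

87 km/h ÷ 3.6 = 24.1667 m/s.
a = 0.1 × 9.8 = 0.980 m/s².
Braking time = v/a = 24.1667 / 0.980 = 24.660 s.
Total = 1.6 + 24.660 = 26.260 s.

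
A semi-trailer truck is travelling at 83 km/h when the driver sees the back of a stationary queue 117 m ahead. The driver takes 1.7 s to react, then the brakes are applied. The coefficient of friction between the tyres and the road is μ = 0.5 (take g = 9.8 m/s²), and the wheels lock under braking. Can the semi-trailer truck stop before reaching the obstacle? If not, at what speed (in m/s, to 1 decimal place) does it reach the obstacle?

Yes — it stops about 23.6 m short of the obstacle, so it never reaches it

83 km/h ÷ 3.6 = 23.0556 m/s.
a = μg = 0.5 × 9.8 = 4.900 m/s².
Reaction distance = 23.0556 × 1.7 = 39.195 m.
Braking distance = v²/(2a) = 531.561 / 9.800 = 54.241 m.
Total stopping distance = 39.195 + 54.241 = 93.436 m, vs 117 m available — it stops with 117 − 93.436 = 23.564 m to spare.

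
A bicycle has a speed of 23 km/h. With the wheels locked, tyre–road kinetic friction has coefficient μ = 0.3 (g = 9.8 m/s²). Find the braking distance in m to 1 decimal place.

Braking distance ≈ 6.9 m

23 km/h ÷ 3.6 = 6.3889 m/s.
a = μg = 0.3 × 9.8 = 2.940 m/s².
Braking distance = v²/(2a) = 6.3889² / (2 × 2.940) = 40.818 / 5.880 = 6.942 m.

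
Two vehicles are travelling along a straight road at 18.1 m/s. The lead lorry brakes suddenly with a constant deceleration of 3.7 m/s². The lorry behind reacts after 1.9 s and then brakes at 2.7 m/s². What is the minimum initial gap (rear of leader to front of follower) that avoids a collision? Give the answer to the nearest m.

Minimum gap ≈ 51 m

Leader travels v²/(2a_L) = 327.610 / 7.400 = 44.272 m before stopping.
Follower covers v·t_r = 18.1000 × 1.9 = 34.390 m while reacting, then v²/(2a_F) = 327.610 / 5.400 = 60.669 m while braking, for a total of 34.390 + 60.669 = 95.059 m.
Since a_F ≤ a_L and the follower starts braking later, the follower is never slower than the leader, so the closest approach is when both have stopped.
Minimum gap = 95.059 − 44.272 = 50.787 m.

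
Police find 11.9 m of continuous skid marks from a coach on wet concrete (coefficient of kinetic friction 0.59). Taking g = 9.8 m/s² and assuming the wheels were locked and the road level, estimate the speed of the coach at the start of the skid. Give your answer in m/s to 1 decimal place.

Deceleration a = μg = 0.59 × 9.8 = 5.782 m/s².
v = √(2a·d) = √(2 × 5.782 × 11.9) = √137.612 = 11.7308 m/s.

Initial speed ≈ 11.7 m/s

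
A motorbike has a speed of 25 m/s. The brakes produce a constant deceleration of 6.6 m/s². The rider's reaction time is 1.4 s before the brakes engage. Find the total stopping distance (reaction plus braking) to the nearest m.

Total stopping distance ≈ 82 m

Reaction distance = v·t_r = 25.0000 × 1.4 = 35.000 m.
Braking distance = v²/(2a) = 25.0000² / (2 × 6.600) = 625.000 / 13.200 = 47.348 m.
Total = 35.000 + 47.348 = 82.348 m.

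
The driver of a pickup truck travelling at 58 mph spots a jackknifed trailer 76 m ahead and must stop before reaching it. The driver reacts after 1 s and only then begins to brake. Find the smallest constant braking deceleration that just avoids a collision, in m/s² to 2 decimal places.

Required deceleration ≈ 6.71 m/s²

58 mph × 0.44704 = 25.9283 m/s.
Distance covered during reaction = 25.9283 × 1 = 25.928 m.
Distance available for braking: 76 − 25.928 = 50.072 m.
v² = 2a·d ⇒ a = v²/(2d) = 25.9283² / (2 × 50.072) = 672.277 / 100.144 = 6.7131 m/s².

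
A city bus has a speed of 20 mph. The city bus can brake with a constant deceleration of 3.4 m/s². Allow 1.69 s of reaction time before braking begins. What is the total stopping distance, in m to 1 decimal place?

20 mph × 0.44704 = 8.9408 m/s.
Reaction distance = v·t_r = 8.9408 × 1.69 = 15.110 m.
Braking distance = v²/(2a) = 8.9408² / (2 × 3.400) = 79.938 / 6.800 = 11.756 m.
Total = 15.110 + 11.756 = 26.866 m.

Total stopping distance ≈ 26.9 m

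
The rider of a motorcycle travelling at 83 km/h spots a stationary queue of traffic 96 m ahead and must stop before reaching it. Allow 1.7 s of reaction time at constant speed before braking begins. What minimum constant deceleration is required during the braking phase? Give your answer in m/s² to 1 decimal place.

83 km/h ÷ 3.6 = 23.0556 m/s.
Distance covered during reaction = 23.0556 × 1.7 = 39.195 m.
Distance available for braking: 96 − 39.195 = 56.805 m.
v² = 2a·d ⇒ a = v²/(2d) = 23.0556² / (2 × 56.805) = 531.561 / 113.610 = 4.6788 m/s².

Required deceleration ≈ 4.7 m/s²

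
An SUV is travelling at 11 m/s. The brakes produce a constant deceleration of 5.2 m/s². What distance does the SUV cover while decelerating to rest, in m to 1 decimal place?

Braking distance = v²/(2a) = 11.0000² / (2 × 5.200) = 121.000 / 10.400 = 11.635 m.

Braking distance ≈ 11.6 m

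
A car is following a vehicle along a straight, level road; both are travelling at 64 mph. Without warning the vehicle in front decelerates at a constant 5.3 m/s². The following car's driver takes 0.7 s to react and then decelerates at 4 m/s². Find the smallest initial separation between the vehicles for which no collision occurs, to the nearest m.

Minimum gap ≈ 45 m

64 mph × 0.44704 = 28.6106 m/s.
Leader travels v²/(2a_L) = 818.566 / 10.600 = 77.223 m before stopping.
Follower covers v·t_r = 28.6106 × 0.7 = 20.027 m while reacting, then v²/(2a_F) = 818.566 / 8.000 = 102.321 m while braking, for a total of 20.027 + 102.321 = 122.348 m.
Since a_F ≤ a_L and the follower starts braking later, the follower is never slower than the leader, so the closest approach is when both have stopped.
Minimum gap = 122.348 − 77.223 = 45.125 m.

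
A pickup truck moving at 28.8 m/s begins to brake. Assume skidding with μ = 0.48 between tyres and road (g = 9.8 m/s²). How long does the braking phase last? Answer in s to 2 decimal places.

Braking time ≈ 6.12 s

a = μg = 0.48 × 9.8 = 4.704 m/s².
Braking time = v/a = 28.8000 / 4.704 = 6.122 s.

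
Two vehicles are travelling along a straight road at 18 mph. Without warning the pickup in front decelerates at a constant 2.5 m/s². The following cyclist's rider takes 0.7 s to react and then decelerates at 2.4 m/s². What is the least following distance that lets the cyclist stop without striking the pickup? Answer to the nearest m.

18 mph × 0.44704 = 8.0467 m/s.
Leader travels v²/(2a_L) = 64.749 / 5.000 = 12.950 m before stopping.
Follower covers v·t_r = 8.0467 × 0.7 = 5.633 m while reacting, then v²/(2a_F) = 64.749 / 4.800 = 13.489 m while braking, for a total of 5.633 + 13.489 = 19.122 m.
Since a_F ≤ a_L and the follower starts braking later, the follower is never slower than the leader, so the closest approach is when both have stopped.
Minimum gap = 19.122 − 12.950 = 6.172 m.

Minimum gap ≈ 6 m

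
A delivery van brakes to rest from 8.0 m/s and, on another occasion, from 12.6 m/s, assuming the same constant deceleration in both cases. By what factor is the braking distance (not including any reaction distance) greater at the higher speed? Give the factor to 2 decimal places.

Braking distance d = v²/(2a), so with a fixed, d ∝ v².
Factor = (12.6/8.0)² = 1.5750² = 2.4806.

Factor ≈ 2.48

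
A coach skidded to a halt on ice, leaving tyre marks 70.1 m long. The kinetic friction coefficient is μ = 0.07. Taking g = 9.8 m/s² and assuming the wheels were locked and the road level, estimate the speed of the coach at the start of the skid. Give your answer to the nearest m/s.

Deceleration a = μg = 0.07 × 9.8 = 0.686 m/s².
v = √(2a·d) = √(2 × 0.686 × 70.1) = √96.177 = 9.8070 m/s.

Initial speed ≈ 10 m/s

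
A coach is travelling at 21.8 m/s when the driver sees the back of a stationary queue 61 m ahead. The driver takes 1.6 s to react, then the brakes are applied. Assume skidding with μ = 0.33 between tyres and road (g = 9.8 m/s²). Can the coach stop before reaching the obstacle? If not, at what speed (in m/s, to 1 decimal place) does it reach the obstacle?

No — it strikes the obstacle at 17.5 m/s

a = μg = 0.33 × 9.8 = 3.234 m/s².
Reaction distance = 21.8000 × 1.6 = 34.880 m.
Braking distance needed to stop: v²/(2a) = 475.240 / 6.468 = 73.476 m, so total needed = 34.880 + 73.476 = 108.356 m > 61 m — it cannot stop.
Distance remaining when braking begins: 61 − 34.880 = 26.120 m.
v² = v₀² − 2a·d = 475.240 − 2 × 3.234 × 26.120 = 306.296 m²/s².
v = √306.296 = 17.501 m/s.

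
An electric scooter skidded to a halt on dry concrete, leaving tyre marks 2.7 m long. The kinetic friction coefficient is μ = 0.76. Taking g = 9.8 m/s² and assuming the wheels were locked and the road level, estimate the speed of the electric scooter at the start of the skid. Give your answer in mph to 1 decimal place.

Initial speed ≈ 14.2 mph

Deceleration a = μg = 0.76 × 9.8 = 7.448 m/s².
v = √(2a·d) = √(2 × 7.448 × 2.7) = √40.219 = 6.3418 m/s.
= 6.3418 ÷ 0.44704 = 14.186 mph.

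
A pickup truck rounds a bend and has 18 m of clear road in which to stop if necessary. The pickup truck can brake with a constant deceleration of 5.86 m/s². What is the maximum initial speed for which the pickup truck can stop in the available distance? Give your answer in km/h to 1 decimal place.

v²/(2a) = d ⇒ v = √(2 × 5.860 × 18) = √210.96 = 14.5245 m/s.
14.5245 m/s × 3.6 = 52.288 km/h.

Maximum speed ≈ 52.3 km/h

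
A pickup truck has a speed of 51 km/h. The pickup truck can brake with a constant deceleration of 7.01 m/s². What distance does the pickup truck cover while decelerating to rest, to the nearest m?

Braking distance ≈ 14 m

51 km/h ÷ 3.6 = 14.1667 m/s.
Braking distance = v²/(2a) = 14.1667² / (2 × 7.010) = 200.695 / 14.020 = 14.315 m.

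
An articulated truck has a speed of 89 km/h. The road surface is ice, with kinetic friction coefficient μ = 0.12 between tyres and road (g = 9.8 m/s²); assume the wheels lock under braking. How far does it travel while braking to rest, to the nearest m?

Braking distance ≈ 260 m

89 km/h ÷ 3.6 = 24.7222 m/s.
a = μg = 0.12 × 9.8 = 1.176 m/s².
Braking distance = v²/(2a) = 24.7222² / (2 × 1.176) = 611.187 / 2.352 = 259.858 m.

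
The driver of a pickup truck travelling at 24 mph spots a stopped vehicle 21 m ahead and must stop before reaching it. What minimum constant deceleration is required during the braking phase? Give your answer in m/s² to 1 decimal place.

Required deceleration ≈ 2.7 m/s²

24 mph × 0.44704 = 10.7290 m/s.
v² = 2a·d ⇒ a = v²/(2d) = 10.7290² / (2 × 21.000) = 115.111 / 42.000 = 2.7407 m/s².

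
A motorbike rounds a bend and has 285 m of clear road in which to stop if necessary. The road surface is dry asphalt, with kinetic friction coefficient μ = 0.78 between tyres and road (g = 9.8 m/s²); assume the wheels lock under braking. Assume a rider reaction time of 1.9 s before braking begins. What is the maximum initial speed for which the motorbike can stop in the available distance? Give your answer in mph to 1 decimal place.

a = μg = 0.78 × 9.8 = 7.644 m/s².
Stopping distance: v·t_r + v²/(2a) = 285 with t_r = 1.9 s and a = 7.644 m/s².
So v² + 29.047 v − 4357.08 = 0.
Positive root: v = −a·t_r + √((a·t_r)² + 2a·d) = −14.524 + √(210.947 + 4357.08) = 53.0632 m/s.
53.0632 m/s ÷ 0.44704 = 118.699 mph.

Maximum speed ≈ 118.7 mph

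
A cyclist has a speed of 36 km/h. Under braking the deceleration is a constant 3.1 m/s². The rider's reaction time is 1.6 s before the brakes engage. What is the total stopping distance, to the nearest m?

36 km/h ÷ 3.6 = 10.0000 m/s.
Reaction distance = v·t_r = 10.0000 × 1.6 = 16.000 m.
Braking distance = v²/(2a) = 10.0000² / (2 × 3.100) = 100.000 / 6.200 = 16.129 m.
Total = 16.000 + 16.129 = 32.129 m.

Total stopping distance ≈ 32 m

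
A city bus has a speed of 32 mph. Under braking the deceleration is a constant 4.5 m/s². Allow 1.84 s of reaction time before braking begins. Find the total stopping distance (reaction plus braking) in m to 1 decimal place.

Total stopping distance ≈ 49.1 m

32 mph × 0.44704 = 14.3053 m/s.
Reaction distance = v·t_r = 14.3053 × 1.84 = 26.322 m.
Braking distance = v²/(2a) = 14.3053² / (2 × 4.500) = 204.642 / 9.000 = 22.738 m.
Total = 26.322 + 22.738 = 49.060 m.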